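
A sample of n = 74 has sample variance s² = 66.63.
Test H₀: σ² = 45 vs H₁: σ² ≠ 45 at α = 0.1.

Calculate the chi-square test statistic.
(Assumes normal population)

df = n - 1 = 73
χ² = (n-1)s²/σ₀² = 73×66.63/45 = 108.0887
Critical values: χ²_{0.95,73} = 54.325, χ²_{0.05,73} = 93.945
Rejection region: χ² < 54.325 or χ² > 93.945
Decision: reject H₀

Answer: χ² = 108.0887, reject H₀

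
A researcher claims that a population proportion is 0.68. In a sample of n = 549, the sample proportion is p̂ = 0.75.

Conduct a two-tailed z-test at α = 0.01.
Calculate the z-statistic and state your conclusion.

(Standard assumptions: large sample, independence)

Answer: z = 3.5160, reject H₀

Derivation:
H₀: p = 0.68, H₁: p ≠ 0.68
Standard error: SE = √(p₀(1-p₀)/n) = √(0.68×0.32/549) = 0.019909
z-statistic: z = (p̂ - p₀)/SE = (0.75 - 0.68)/0.019909 = 3.5160
Critical value: z_0.005 = ±2.576
p-value = 0.0004
Decision: reject H₀ at α = 0.01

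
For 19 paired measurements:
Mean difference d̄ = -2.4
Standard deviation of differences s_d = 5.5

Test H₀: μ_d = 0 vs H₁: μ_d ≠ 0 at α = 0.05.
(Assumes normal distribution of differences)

df = n - 1 = 18
SE = s_d/√n = 5.5/√19 = 1.2618
t = d̄/SE = -2.4/1.2618 = -1.9020
Critical value: t_{0.025,18} = ±2.101
p-value ≈ 0.0733
Decision: fail to reject H₀

Answer: t = -1.9020, fail to reject H₀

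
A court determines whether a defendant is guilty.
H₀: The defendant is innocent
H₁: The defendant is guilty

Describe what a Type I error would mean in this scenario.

Type I error: rejecting H₀ when it is actually true (false positive).
Type II error: failing to reject H₀ when H₁ is actually true (false negative).

Answer: Convicting an innocent person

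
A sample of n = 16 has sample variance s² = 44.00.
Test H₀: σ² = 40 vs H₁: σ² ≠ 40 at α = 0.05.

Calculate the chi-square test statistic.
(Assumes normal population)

Answer: χ² = 16.5000, fail to reject H₀

Derivation:
df = n - 1 = 15
χ² = (n-1)s²/σ₀² = 15×44.00/40 = 16.5000
Critical values: χ²_{0.975,15} = 6.262, χ²_{0.025,15} = 27.488
Rejection region: χ² < 6.262 or χ² > 27.488
Decision: fail to reject H₀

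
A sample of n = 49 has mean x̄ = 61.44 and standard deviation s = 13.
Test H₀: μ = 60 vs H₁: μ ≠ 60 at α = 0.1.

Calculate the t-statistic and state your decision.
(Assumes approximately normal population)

df = n - 1 = 48
SE = s/√n = 13/√49 = 1.8571
t = (x̄ - μ₀)/SE = (61.44 - 60)/1.8571 = 0.7754
Critical value: t_{0.05,48} = ±1.677
p-value ≈ 0.4419
Decision: fail to reject H₀

Answer: t = 0.7754, fail to reject H₀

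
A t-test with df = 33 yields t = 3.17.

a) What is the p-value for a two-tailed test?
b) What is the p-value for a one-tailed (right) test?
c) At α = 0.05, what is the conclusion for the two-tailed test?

Answer: a) 0.0033, b) 0.0016, c) reject H₀

Derivation:
Using t-distribution with df = 33:
a) Two-tailed: p = 2×P(T > 3.17) = 0.0033
b) One-tailed: p = P(T > 3.17) = 0.0016
c) 0.0033 < 0.05, reject H₀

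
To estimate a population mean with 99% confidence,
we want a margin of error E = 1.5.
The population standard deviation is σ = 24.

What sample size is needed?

z_0.005 = 2.576
n = (z×σ/E)² = (2.576×24/1.5)²
n = 1698.7587
Round up: n = 1699

Answer: n = 1699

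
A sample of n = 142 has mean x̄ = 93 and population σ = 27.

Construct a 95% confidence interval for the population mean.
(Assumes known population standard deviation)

Confidence level: 95%, α = 0.05
z_0.025 = 1.960
SE = σ/√n = 27/√142 = 2.2658
Margin of error = 1.960 × 2.2658 = 4.4410
CI: x̄ ± margin = 93 ± 4.4410
CI: (88.5590, 97.4410)

Answer: (88.5590, 97.4410)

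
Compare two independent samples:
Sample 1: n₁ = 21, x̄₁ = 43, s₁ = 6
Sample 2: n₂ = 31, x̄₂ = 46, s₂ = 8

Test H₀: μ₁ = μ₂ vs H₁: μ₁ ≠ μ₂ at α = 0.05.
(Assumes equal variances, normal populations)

Answer: t = -1.4608, fail to reject H₀

Derivation:
Pooled variance: s²_p = [20×6² + 30×8²]/(50) = 52.8000
s_p = 7.2664
SE = s_p×√(1/n₁ + 1/n₂) = 7.2664×√(1/21 + 1/31) = 2.0537
t = (x̄₁ - x̄₂)/SE = (43 - 46)/2.0537 = -1.4608
df = 50, t-critical = ±2.009
Decision: fail to reject H₀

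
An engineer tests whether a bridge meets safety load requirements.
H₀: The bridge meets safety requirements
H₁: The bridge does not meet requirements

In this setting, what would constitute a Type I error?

A Type I error (probability α) occurs when we reject a true H₀.
A Type II error (probability β) occurs when we fail to reject a false H₀.

Answer: Unnecessarily closing a safe bridge for repairs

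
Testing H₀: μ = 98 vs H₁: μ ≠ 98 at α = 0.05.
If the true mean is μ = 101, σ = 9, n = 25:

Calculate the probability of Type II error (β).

SE = σ/√n = 9/√25 = 1.8000
Critical values: μ₀ ± z_0.025×SE = 98 ± 1.960×1.8000
Acceptance region: (94.4720, 101.5280)
Under H₁ (μ = 101): z_high = (101.5280 - 101)/1.8000 = 0.2933, z_low = (94.4720 - 101)/1.8000 = -3.6267
β = P(not reject | H₁) = Φ(0.2933) - Φ(-3.6267) ≈ 0.6152

Answer: β ≈ 0.6152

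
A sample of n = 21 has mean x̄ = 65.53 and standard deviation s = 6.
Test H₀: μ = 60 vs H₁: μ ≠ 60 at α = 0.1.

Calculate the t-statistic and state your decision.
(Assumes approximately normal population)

df = n - 1 = 20
SE = s/√n = 6/√21 = 1.3093
t = (x̄ - μ₀)/SE = (65.53 - 60)/1.3093 = 4.2236
Critical value: t_{0.05,20} = ±1.725
p-value ≈ 0.0004
Decision: reject H₀

Answer: t = 4.2236, reject H₀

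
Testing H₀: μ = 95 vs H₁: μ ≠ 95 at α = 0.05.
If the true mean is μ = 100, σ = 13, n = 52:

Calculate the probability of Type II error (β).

SE = σ/√n = 13/√52 = 1.8028
Critical values: μ₀ ± z_0.025×SE = 95 ± 1.960×1.8028
Acceptance region: (91.4665, 98.5335)
Under H₁ (μ = 100): z_high = (98.5335 - 100)/1.8028 = -0.8135, z_low = (91.4665 - 100)/1.8028 = -4.7335
β = P(not reject | H₁) = Φ(-0.8135) - Φ(-4.7335) ≈ 0.2080

Answer: β ≈ 0.2080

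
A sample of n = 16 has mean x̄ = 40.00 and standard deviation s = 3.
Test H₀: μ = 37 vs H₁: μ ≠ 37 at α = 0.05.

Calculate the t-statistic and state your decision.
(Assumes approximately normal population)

Answer: t = 4.0000, reject H₀

Derivation:
df = n - 1 = 15
SE = s/√n = 3/√16 = 0.7500
t = (x̄ - μ₀)/SE = (40.00 - 37)/0.7500 = 4.0000
Critical value: t_{0.025,15} = ±2.131
p-value ≈ 0.0012
Decision: reject H₀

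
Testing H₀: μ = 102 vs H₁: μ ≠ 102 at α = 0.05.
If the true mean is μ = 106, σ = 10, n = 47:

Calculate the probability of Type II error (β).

SE = σ/√n = 10/√47 = 1.4586
Critical values: μ₀ ± z_0.025×SE = 102 ± 1.960×1.4586
Acceptance region: (99.1411, 104.8589)
Under H₁ (μ = 106): z_high = (104.8589 - 106)/1.4586 = -0.7823, z_low = (99.1411 - 106)/1.4586 = -4.7024
β = P(not reject | H₁) = Φ(-0.7823) - Φ(-4.7024) ≈ 0.2170

Answer: β ≈ 0.2170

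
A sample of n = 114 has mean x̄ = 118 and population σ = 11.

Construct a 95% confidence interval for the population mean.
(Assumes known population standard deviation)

Answer: (115.9808, 120.0192)

Derivation:
Confidence level: 95%, α = 0.05
z_0.025 = 1.960
SE = σ/√n = 11/√114 = 1.0302
Margin of error = 1.960 × 1.0302 = 2.0192
CI: x̄ ± margin = 118 ± 2.0192
CI: (115.9808, 120.0192)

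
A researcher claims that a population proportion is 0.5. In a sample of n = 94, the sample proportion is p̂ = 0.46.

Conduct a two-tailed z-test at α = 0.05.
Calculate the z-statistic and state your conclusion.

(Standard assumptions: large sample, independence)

H₀: p = 0.5, H₁: p ≠ 0.5
Standard error: SE = √(p₀(1-p₀)/n) = √(0.5×0.5/94) = 0.051571
z-statistic: z = (p̂ - p₀)/SE = (0.46 - 0.5)/0.051571 = -0.7756
Critical value: z_0.025 = ±1.960
p-value = 0.4380
Decision: fail to reject H₀ at α = 0.05

Answer: z = -0.7756, fail to reject H₀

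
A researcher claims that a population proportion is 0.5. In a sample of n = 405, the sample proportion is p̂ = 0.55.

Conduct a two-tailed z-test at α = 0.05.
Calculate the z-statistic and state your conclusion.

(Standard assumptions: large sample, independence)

H₀: p = 0.5, H₁: p ≠ 0.5
Standard error: SE = √(p₀(1-p₀)/n) = √(0.5×0.5/405) = 0.024845
z-statistic: z = (p̂ - p₀)/SE = (0.55 - 0.5)/0.024845 = 2.0125
Critical value: z_0.025 = ±1.960
p-value = 0.0442
Decision: reject H₀ at α = 0.05

Answer: z = 2.0125, reject H₀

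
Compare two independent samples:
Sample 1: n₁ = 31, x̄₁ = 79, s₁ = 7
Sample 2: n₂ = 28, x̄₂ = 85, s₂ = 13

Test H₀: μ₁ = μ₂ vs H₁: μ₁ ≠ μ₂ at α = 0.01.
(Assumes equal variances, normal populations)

Pooled variance: s²_p = [30×7² + 27×13²]/(57) = 105.8421
s_p = 10.2880
SE = s_p×√(1/n₁ + 1/n₂) = 10.2880×√(1/31 + 1/28) = 2.6822
t = (x̄₁ - x̄₂)/SE = (79 - 85)/2.6822 = -2.2370
df = 57, t-critical = ±2.665
Decision: fail to reject H₀

Answer: t = -2.2370, fail to reject H₀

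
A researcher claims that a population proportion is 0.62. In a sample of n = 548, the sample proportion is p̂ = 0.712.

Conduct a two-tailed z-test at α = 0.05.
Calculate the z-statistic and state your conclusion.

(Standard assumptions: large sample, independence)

Answer: z = 4.4369, reject H₀

Derivation:
H₀: p = 0.62, H₁: p ≠ 0.62
Standard error: SE = √(p₀(1-p₀)/n) = √(0.62×0.38/548) = 0.020735
z-statistic: z = (p̂ - p₀)/SE = (0.712 - 0.62)/0.020735 = 4.4369
Critical value: z_0.025 = ±1.960
p-value < 0.0001
Decision: reject H₀ at α = 0.05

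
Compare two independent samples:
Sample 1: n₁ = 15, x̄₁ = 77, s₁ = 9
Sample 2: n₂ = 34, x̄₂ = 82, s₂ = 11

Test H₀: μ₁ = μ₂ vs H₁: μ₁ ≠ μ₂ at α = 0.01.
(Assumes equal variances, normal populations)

Answer: t = -1.5444, fail to reject H₀

Derivation:
Pooled variance: s²_p = [14×9² + 33×11²]/(47) = 109.0851
s_p = 10.4444
SE = s_p×√(1/n₁ + 1/n₂) = 10.4444×√(1/15 + 1/34) = 3.2374
t = (x̄₁ - x̄₂)/SE = (77 - 82)/3.2374 = -1.5444
df = 47, t-critical = ±2.685
Decision: fail to reject H₀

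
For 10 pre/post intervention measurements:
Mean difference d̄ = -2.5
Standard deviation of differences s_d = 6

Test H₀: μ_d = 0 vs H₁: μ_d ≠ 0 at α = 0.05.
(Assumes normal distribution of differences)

df = n - 1 = 9
SE = s_d/√n = 6/√10 = 1.8974
t = d̄/SE = -2.5/1.8974 = -1.3176
Critical value: t_{0.025,9} = ±2.262
p-value ≈ 0.2202
Decision: fail to reject H₀

Answer: t = -1.3176, fail to reject H₀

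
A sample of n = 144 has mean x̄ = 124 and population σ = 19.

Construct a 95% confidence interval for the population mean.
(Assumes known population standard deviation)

Answer: (120.8967, 127.1033)

Derivation:
Confidence level: 95%, α = 0.05
z_0.025 = 1.960
SE = σ/√n = 19/√144 = 1.5833
Margin of error = 1.960 × 1.5833 = 3.1033
CI: x̄ ± margin = 124 ± 3.1033
CI: (120.8967, 127.1033)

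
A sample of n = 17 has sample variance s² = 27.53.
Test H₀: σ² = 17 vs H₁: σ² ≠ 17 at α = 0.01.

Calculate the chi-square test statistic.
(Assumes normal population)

Answer: χ² = 25.9106, fail to reject H₀

Derivation:
df = n - 1 = 16
χ² = (n-1)s²/σ₀² = 16×27.53/17 = 25.9106
Critical values: χ²_{0.995,16} = 5.142, χ²_{0.005,16} = 34.267
Rejection region: χ² < 5.142 or χ² > 34.267
Decision: fail to reject H₀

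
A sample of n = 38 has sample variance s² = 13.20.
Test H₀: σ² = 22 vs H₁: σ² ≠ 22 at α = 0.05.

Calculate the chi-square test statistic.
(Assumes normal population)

Answer: χ² = 22.2000, fail to reject H₀

Derivation:
df = n - 1 = 37
χ² = (n-1)s²/σ₀² = 37×13.20/22 = 22.2000
Critical values: χ²_{0.975,37} = 22.106, χ²_{0.025,37} = 55.668
Rejection region: χ² < 22.106 or χ² > 55.668
Decision: fail to reject H₀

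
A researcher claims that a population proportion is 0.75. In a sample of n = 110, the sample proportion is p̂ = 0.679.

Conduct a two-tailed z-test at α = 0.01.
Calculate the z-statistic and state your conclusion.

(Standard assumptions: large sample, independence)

Answer: z = -1.7197, fail to reject H₀

Derivation:
H₀: p = 0.75, H₁: p ≠ 0.75
Standard error: SE = √(p₀(1-p₀)/n) = √(0.75×0.25/110) = 0.041286
z-statistic: z = (p̂ - p₀)/SE = (0.679 - 0.75)/0.041286 = -1.7197
Critical value: z_0.005 = ±2.576
p-value = 0.0855
Decision: fail to reject H₀ at α = 0.01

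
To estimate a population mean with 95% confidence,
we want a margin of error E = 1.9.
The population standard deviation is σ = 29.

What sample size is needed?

Answer: n = 895

Derivation:
z_0.025 = 1.960
n = (z×σ/E)² = (1.960×29/1.9)²
n = 894.9545
Round up: n = 895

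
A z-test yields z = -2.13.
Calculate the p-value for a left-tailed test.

Answer: p-value ≈ 0.0166

Derivation:
For z = -2.13:
p = P(Z < -2.13) = Φ(-2.13) = 0.0166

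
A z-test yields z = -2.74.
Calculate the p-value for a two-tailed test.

Answer: p-value ≈ 0.0061

Derivation:
For z = -2.74:
p = 2×P(Z > |-2.74|) = 2×(1 - Φ(2.74)) = 0.0061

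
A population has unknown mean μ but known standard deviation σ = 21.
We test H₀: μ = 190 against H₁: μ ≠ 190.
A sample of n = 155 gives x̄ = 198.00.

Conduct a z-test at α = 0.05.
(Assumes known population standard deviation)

Answer: z = 4.7427, reject H₀

Derivation:
Standard error: SE = σ/√n = 21/√155 = 1.6868
z-statistic: z = (x̄ - μ₀)/SE = (198.00 - 190)/1.6868 = 4.7427
Critical value: ±1.960
p-value < 0.0001
Decision: reject H₀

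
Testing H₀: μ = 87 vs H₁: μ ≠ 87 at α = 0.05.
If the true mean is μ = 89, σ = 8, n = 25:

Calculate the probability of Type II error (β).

Answer: β ≈ 0.7605

Derivation:
SE = σ/√n = 8/√25 = 1.6000
Critical values: μ₀ ± z_0.025×SE = 87 ± 1.960×1.6000
Acceptance region: (83.8640, 90.1360)
Under H₁ (μ = 89): z_high = (90.1360 - 89)/1.6000 = 0.7100, z_low = (83.8640 - 89)/1.6000 = -3.2100
β = P(not reject | H₁) = Φ(0.7100) - Φ(-3.2100) ≈ 0.7605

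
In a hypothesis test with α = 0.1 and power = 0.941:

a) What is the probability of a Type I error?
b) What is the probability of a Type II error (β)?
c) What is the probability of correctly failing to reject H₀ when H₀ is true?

a) Type I error probability = α = 0.1
b) Power = P(reject H₀ | H₁ true) = 1 - β = 0.941, so Type II error probability = β = 1 - Power = 0.059
c) P(fail to reject H₀ | H₀ true) = 1 - α = 0.9

Answer: a) 0.1, b) 0.059, c) 0.9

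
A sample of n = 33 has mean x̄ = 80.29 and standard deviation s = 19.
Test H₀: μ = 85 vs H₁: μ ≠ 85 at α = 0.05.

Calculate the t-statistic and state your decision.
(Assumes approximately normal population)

Answer: t = -1.4240, fail to reject H₀

Derivation:
df = n - 1 = 32
SE = s/√n = 19/√33 = 3.3075
t = (x̄ - μ₀)/SE = (80.29 - 85)/3.3075 = -1.4240
Critical value: t_{0.025,32} = ±2.037
p-value ≈ 0.1641
Decision: fail to reject H₀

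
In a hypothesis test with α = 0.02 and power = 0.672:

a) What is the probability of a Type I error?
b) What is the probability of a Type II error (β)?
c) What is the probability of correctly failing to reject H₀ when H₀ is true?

Answer: a) 0.02, b) 0.328, c) 0.98

Derivation:
a) Type I error probability = α = 0.02
b) Power = P(reject H₀ | H₁ true) = 1 - β = 0.672, so Type II error probability = β = 1 - Power = 0.328
c) P(fail to reject H₀ | H₀ true) = 1 - α = 0.98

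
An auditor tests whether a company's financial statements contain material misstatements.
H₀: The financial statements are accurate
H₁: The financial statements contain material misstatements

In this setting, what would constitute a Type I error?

Answer: Concluding the statements are misstated when they are actually accurate

Derivation:
Type I error (α): Rejecting H₀ when H₀ is true
Type II error (β): Failing to reject H₀ when H₁ is true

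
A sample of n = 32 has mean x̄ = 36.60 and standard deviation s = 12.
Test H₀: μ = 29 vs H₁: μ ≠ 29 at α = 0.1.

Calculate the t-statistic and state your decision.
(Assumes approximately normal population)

Answer: t = 3.5827, reject H₀

Derivation:
df = n - 1 = 31
SE = s/√n = 12/√32 = 2.1213
t = (x̄ - μ₀)/SE = (36.60 - 29)/2.1213 = 3.5827
Critical value: t_{0.05,31} = ±1.696
p-value ≈ 0.0011
Decision: reject H₀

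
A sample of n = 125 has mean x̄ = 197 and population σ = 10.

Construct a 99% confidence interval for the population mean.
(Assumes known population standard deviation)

Answer: (194.6960, 199.3040)

Derivation:
Confidence level: 99%, α = 0.01
z_0.005 = 2.576
SE = σ/√n = 10/√125 = 0.8944
Margin of error = 2.576 × 0.8944 = 2.3040
CI: x̄ ± margin = 197 ± 2.3040
CI: (194.6960, 199.3040)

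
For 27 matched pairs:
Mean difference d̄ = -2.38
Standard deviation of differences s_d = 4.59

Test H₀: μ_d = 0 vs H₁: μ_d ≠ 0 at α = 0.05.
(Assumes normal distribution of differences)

df = n - 1 = 26
SE = s_d/√n = 4.59/√27 = 0.8833
t = d̄/SE = -2.38/0.8833 = -2.6944
Critical value: t_{0.025,26} = ±2.056
p-value ≈ 0.0122
Decision: reject H₀

Answer: t = -2.6944, reject H₀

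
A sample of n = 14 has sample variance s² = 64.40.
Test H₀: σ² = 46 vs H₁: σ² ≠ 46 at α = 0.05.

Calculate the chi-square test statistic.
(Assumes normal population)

Answer: χ² = 18.2000, fail to reject H₀

Derivation:
df = n - 1 = 13
χ² = (n-1)s²/σ₀² = 13×64.40/46 = 18.2000
Critical values: χ²_{0.975,13} = 5.009, χ²_{0.025,13} = 24.736
Rejection region: χ² < 5.009 or χ² > 24.736
Decision: fail to reject H₀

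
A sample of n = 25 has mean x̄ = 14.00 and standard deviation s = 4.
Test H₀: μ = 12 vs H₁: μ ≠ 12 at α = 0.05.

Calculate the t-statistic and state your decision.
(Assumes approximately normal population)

Answer: t = 2.5000, reject H₀

Derivation:
df = n - 1 = 24
SE = s/√n = 4/√25 = 0.8000
t = (x̄ - μ₀)/SE = (14.00 - 12)/0.8000 = 2.5000
Critical value: t_{0.025,24} = ±2.064
p-value ≈ 0.0197
Decision: reject H₀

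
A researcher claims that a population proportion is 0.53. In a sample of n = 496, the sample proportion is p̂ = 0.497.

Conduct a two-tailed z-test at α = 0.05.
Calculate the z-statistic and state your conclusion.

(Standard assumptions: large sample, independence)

Answer: z = -1.4726, fail to reject H₀

Derivation:
H₀: p = 0.53, H₁: p ≠ 0.53
Standard error: SE = √(p₀(1-p₀)/n) = √(0.53×0.47/496) = 0.022410
z-statistic: z = (p̂ - p₀)/SE = (0.497 - 0.53)/0.022410 = -1.4726
Critical value: z_0.025 = ±1.960
p-value = 0.1409
Decision: fail to reject H₀ at α = 0.05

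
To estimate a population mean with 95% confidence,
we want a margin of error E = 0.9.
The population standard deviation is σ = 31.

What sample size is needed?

Answer: n = 4558

Derivation:
z_0.025 = 1.960
n = (z×σ/E)² = (1.960×31/0.9)²
n = 4557.7501
Round up: n = 4558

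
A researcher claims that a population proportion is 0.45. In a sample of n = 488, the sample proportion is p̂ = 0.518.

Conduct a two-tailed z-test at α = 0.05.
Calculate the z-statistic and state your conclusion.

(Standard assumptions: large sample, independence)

H₀: p = 0.45, H₁: p ≠ 0.45
Standard error: SE = √(p₀(1-p₀)/n) = √(0.45×0.55/488) = 0.022520
z-statistic: z = (p̂ - p₀)/SE = (0.518 - 0.45)/0.022520 = 3.0195
Critical value: z_0.025 = ±1.960
p-value = 0.0025
Decision: reject H₀ at α = 0.05

Answer: z = 3.0195, reject H₀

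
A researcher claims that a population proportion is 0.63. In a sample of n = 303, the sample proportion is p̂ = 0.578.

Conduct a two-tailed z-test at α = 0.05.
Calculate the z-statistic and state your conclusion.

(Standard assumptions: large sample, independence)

H₀: p = 0.63, H₁: p ≠ 0.63
Standard error: SE = √(p₀(1-p₀)/n) = √(0.63×0.37/303) = 0.027736
z-statistic: z = (p̂ - p₀)/SE = (0.578 - 0.63)/0.027736 = -1.8748
Critical value: z_0.025 = ±1.960
p-value = 0.0608
Decision: fail to reject H₀ at α = 0.05

Answer: z = -1.8748, fail to reject H₀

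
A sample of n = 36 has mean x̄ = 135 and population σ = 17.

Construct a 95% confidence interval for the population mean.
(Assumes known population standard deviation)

Answer: (129.4467, 140.5533)

Derivation:
Confidence level: 95%, α = 0.05
z_0.025 = 1.960
SE = σ/√n = 17/√36 = 2.8333
Margin of error = 1.960 × 2.8333 = 5.5533
CI: x̄ ± margin = 135 ± 5.5533
CI: (129.4467, 140.5533)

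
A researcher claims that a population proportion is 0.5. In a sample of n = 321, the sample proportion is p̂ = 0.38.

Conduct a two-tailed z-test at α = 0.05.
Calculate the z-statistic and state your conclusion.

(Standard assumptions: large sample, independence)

H₀: p = 0.5, H₁: p ≠ 0.5
Standard error: SE = √(p₀(1-p₀)/n) = √(0.5×0.5/321) = 0.027907
z-statistic: z = (p̂ - p₀)/SE = (0.38 - 0.5)/0.027907 = -4.3000
Critical value: z_0.025 = ±1.960
p-value < 0.0001
Decision: reject H₀ at α = 0.05

Answer: z = -4.3000, reject H₀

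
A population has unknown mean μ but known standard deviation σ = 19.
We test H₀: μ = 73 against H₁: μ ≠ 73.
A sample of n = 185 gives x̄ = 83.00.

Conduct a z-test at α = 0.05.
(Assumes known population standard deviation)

Answer: z = 7.1587, reject H₀

Derivation:
Standard error: SE = σ/√n = 19/√185 = 1.3969
z-statistic: z = (x̄ - μ₀)/SE = (83.00 - 73)/1.3969 = 7.1587
Critical value: ±1.960
p-value < 0.0001
Decision: reject H₀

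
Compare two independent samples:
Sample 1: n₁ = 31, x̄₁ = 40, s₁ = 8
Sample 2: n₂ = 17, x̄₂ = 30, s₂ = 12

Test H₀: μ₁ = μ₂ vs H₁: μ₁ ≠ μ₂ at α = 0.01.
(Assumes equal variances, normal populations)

Pooled variance: s²_p = [30×8² + 16×12²]/(46) = 91.8261
s_p = 9.5826
SE = s_p×√(1/n₁ + 1/n₂) = 9.5826×√(1/31 + 1/17) = 2.8920
t = (x̄₁ - x̄₂)/SE = (40 - 30)/2.8920 = 3.4578
df = 46, t-critical = ±2.687
Decision: reject H₀

Answer: t = 3.4578, reject H₀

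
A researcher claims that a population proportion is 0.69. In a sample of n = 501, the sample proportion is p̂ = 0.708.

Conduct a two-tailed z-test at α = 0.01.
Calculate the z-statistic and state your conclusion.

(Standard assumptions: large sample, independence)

Answer: z = 0.8711, fail to reject H₀

Derivation:
H₀: p = 0.69, H₁: p ≠ 0.69
Standard error: SE = √(p₀(1-p₀)/n) = √(0.69×0.31/501) = 0.020663
z-statistic: z = (p̂ - p₀)/SE = (0.708 - 0.69)/0.020663 = 0.8711
Critical value: z_0.005 = ±2.576
p-value = 0.3837
Decision: fail to reject H₀ at α = 0.01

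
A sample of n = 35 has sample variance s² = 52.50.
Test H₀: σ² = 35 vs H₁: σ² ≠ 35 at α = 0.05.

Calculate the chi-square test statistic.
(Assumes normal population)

df = n - 1 = 34
χ² = (n-1)s²/σ₀² = 34×52.50/35 = 51.0000
Critical values: χ²_{0.975,34} = 19.806, χ²_{0.025,34} = 51.966
Rejection region: χ² < 19.806 or χ² > 51.966
Decision: fail to reject H₀

Answer: χ² = 51.0000, fail to reject H₀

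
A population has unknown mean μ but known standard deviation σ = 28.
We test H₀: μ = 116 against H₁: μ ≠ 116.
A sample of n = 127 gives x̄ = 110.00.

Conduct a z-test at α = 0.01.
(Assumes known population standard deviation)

Standard error: SE = σ/√n = 28/√127 = 2.4846
z-statistic: z = (x̄ - μ₀)/SE = (110.00 - 116)/2.4846 = -2.4149
Critical value: ±2.576
p-value = 0.0157
Decision: fail to reject H₀

Answer: z = -2.4149, fail to reject H₀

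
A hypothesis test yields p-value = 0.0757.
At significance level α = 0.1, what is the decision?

Answer: reject H₀

Derivation:
Compare p-value to α:
0.0757 < 0.1
Decision: reject H₀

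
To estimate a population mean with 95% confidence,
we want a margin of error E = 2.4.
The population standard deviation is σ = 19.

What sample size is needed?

Answer: n = 241

Derivation:
z_0.025 = 1.960
n = (z×σ/E)² = (1.960×19/2.4)²
n = 240.7669
Round up: n = 241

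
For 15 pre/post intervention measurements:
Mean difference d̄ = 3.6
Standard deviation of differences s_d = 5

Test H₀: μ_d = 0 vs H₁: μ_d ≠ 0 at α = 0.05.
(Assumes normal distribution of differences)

Answer: t = 2.7885, reject H₀

Derivation:
df = n - 1 = 14
SE = s_d/√n = 5/√15 = 1.2910
t = d̄/SE = 3.6/1.2910 = 2.7885
Critical value: t_{0.025,14} = ±2.145
p-value ≈ 0.0145
Decision: reject H₀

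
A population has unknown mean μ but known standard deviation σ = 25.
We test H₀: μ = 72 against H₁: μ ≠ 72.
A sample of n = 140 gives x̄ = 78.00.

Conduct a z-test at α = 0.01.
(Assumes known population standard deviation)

Answer: z = 2.8397, reject H₀

Derivation:
Standard error: SE = σ/√n = 25/√140 = 2.1129
z-statistic: z = (x̄ - μ₀)/SE = (78.00 - 72)/2.1129 = 2.8397
Critical value: ±2.576
p-value = 0.0045
Decision: reject H₀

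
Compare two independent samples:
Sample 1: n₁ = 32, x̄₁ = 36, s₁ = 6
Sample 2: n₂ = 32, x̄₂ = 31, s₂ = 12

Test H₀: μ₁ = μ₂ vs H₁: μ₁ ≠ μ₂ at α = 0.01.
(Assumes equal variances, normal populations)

Answer: t = 2.1082, fail to reject H₀

Derivation:
Pooled variance: s²_p = [31×6² + 31×12²]/(62) = 90.0000
s_p = 9.4868
SE = s_p×√(1/n₁ + 1/n₂) = 9.4868×√(1/32 + 1/32) = 2.3717
t = (x̄₁ - x̄₂)/SE = (36 - 31)/2.3717 = 2.1082
df = 62, t-critical = ±2.657
Decision: fail to reject H₀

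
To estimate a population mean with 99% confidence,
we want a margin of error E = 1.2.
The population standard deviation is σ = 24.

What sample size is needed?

Answer: n = 2655

Derivation:
z_0.005 = 2.576
n = (z×σ/E)² = (2.576×24/1.2)²
n = 2654.3104
Round up: n = 2655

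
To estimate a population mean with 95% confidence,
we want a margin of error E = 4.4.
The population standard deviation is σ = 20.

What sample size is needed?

Answer: n = 80

Derivation:
z_0.025 = 1.960
n = (z×σ/E)² = (1.960×20/4.4)²
n = 79.3719
Round up: n = 80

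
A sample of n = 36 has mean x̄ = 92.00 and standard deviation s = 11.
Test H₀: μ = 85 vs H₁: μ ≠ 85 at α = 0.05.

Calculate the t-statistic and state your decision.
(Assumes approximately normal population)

df = n - 1 = 35
SE = s/√n = 11/√36 = 1.8333
t = (x̄ - μ₀)/SE = (92.00 - 85)/1.8333 = 3.8183
Critical value: t_{0.025,35} = ±2.030
p-value ≈ 0.0005
Decision: reject H₀

Answer: t = 3.8183, reject H₀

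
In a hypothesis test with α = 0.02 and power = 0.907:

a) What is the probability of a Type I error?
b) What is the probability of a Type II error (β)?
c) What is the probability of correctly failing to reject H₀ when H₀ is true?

a) Type I error probability = α = 0.02
b) Power = P(reject H₀ | H₁ true) = 1 - β = 0.907, so Type II error probability = β = 1 - Power = 0.093
c) P(fail to reject H₀ | H₀ true) = 1 - α = 0.98

Answer: a) 0.02, b) 0.093, c) 0.98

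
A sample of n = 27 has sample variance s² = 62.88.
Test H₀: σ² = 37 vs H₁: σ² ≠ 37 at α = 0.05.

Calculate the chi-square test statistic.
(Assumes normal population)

Answer: χ² = 44.1859, reject H₀

Derivation:
df = n - 1 = 26
χ² = (n-1)s²/σ₀² = 26×62.88/37 = 44.1859
Critical values: χ²_{0.975,26} = 13.844, χ²_{0.025,26} = 41.923
Rejection region: χ² < 13.844 or χ² > 41.923
Decision: reject H₀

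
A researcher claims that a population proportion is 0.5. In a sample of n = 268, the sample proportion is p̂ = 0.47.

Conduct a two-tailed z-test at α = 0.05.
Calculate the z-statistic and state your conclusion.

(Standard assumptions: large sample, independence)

H₀: p = 0.5, H₁: p ≠ 0.5
Standard error: SE = √(p₀(1-p₀)/n) = √(0.5×0.5/268) = 0.030542
z-statistic: z = (p̂ - p₀)/SE = (0.47 - 0.5)/0.030542 = -0.9823
Critical value: z_0.025 = ±1.960
p-value = 0.3260
Decision: fail to reject H₀ at α = 0.05

Answer: z = -0.9823, fail to reject H₀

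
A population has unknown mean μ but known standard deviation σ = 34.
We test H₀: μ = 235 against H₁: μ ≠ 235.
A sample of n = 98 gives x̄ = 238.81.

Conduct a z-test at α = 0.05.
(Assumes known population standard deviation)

Answer: z = 1.1093, fail to reject H₀

Derivation:
Standard error: SE = σ/√n = 34/√98 = 3.4345
z-statistic: z = (x̄ - μ₀)/SE = (238.81 - 235)/3.4345 = 1.1093
Critical value: ±1.960
p-value = 0.2673
Decision: fail to reject H₀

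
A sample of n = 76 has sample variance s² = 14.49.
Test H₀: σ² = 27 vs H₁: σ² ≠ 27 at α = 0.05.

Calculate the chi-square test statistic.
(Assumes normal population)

Answer: χ² = 40.2500, reject H₀

Derivation:
df = n - 1 = 75
χ² = (n-1)s²/σ₀² = 75×14.49/27 = 40.2500
Critical values: χ²_{0.975,75} = 52.942, χ²_{0.025,75} = 100.839
Rejection region: χ² < 52.942 or χ² > 100.839
Decision: reject H₀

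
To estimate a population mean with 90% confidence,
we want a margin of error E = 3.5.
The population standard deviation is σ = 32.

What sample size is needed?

z_0.05 = 1.645
n = (z×σ/E)² = (1.645×32/3.5)²
n = 226.2016
Round up: n = 227

Answer: n = 227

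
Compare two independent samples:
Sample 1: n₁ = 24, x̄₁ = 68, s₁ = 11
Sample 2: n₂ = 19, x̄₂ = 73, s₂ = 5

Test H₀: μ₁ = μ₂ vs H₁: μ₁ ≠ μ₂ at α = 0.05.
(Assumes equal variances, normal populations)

Answer: t = -1.8336, fail to reject H₀

Derivation:
Pooled variance: s²_p = [23×11² + 18×5²]/(41) = 78.8537
s_p = 8.8800
SE = s_p×√(1/n₁ + 1/n₂) = 8.8800×√(1/24 + 1/19) = 2.7269
t = (x̄₁ - x̄₂)/SE = (68 - 73)/2.7269 = -1.8336
df = 41, t-critical = ±2.020
Decision: fail to reject H₀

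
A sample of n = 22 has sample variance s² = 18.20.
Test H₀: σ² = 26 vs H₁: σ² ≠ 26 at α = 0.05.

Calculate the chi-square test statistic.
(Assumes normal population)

df = n - 1 = 21
χ² = (n-1)s²/σ₀² = 21×18.20/26 = 14.7000
Critical values: χ²_{0.975,21} = 10.283, χ²_{0.025,21} = 35.479
Rejection region: χ² < 10.283 or χ² > 35.479
Decision: fail to reject H₀

Answer: χ² = 14.7000, fail to reject H₀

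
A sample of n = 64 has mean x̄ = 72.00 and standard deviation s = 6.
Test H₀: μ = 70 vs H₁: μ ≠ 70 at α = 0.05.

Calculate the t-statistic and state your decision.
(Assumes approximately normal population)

df = n - 1 = 63
SE = s/√n = 6/√64 = 0.7500
t = (x̄ - μ₀)/SE = (72.00 - 70)/0.7500 = 2.6667
Critical value: t_{0.025,63} = ±1.998
p-value ≈ 0.0097
Decision: reject H₀

Answer: t = 2.6667, reject H₀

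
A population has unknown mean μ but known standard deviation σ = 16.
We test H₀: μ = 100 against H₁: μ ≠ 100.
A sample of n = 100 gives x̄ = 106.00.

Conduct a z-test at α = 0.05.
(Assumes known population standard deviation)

Standard error: SE = σ/√n = 16/√100 = 1.6000
z-statistic: z = (x̄ - μ₀)/SE = (106.00 - 100)/1.6000 = 3.7500
Critical value: ±1.960
p-value = 0.0002
Decision: reject H₀

Answer: z = 3.7500, reject H₀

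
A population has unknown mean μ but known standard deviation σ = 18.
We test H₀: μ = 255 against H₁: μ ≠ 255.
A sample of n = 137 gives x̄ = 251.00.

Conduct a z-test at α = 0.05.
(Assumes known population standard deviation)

Answer: z = -2.6011, reject H₀

Derivation:
Standard error: SE = σ/√n = 18/√137 = 1.5378
z-statistic: z = (x̄ - μ₀)/SE = (251.00 - 255)/1.5378 = -2.6011
Critical value: ±1.960
p-value = 0.0093
Decision: reject H₀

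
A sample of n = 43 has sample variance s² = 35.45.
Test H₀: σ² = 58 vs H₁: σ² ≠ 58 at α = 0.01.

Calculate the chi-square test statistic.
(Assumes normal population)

Answer: χ² = 25.6707, fail to reject H₀

Derivation:
df = n - 1 = 42
χ² = (n-1)s²/σ₀² = 42×35.45/58 = 25.6707
Critical values: χ²_{0.995,42} = 22.138, χ²_{0.005,42} = 69.336
Rejection region: χ² < 22.138 or χ² > 69.336
Decision: fail to reject H₀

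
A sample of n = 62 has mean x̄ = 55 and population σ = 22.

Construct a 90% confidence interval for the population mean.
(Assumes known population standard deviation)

Answer: (50.4039, 59.5961)

Derivation:
Confidence level: 90%, α = 0.1
z_0.05 = 1.645
SE = σ/√n = 22/√62 = 2.7940
Margin of error = 1.645 × 2.7940 = 4.5961
CI: x̄ ± margin = 55 ± 4.5961
CI: (50.4039, 59.5961)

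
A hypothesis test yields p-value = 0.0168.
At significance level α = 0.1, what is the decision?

Compare p-value to α:
0.0168 < 0.1
Decision: reject H₀

Answer: reject H₀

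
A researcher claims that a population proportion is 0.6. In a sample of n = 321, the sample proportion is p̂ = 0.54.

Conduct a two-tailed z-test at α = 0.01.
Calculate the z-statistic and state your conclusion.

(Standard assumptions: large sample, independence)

H₀: p = 0.6, H₁: p ≠ 0.6
Standard error: SE = √(p₀(1-p₀)/n) = √(0.6×0.4/321) = 0.027343
z-statistic: z = (p̂ - p₀)/SE = (0.54 - 0.6)/0.027343 = -2.1943
Critical value: z_0.005 = ±2.576
p-value = 0.0282
Decision: fail to reject H₀ at α = 0.01

Answer: z = -2.1943, fail to reject H₀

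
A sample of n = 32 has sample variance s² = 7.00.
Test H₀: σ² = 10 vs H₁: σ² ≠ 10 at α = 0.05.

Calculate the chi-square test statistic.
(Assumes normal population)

Answer: χ² = 21.7000, fail to reject H₀

Derivation:
df = n - 1 = 31
χ² = (n-1)s²/σ₀² = 31×7.00/10 = 21.7000
Critical values: χ²_{0.975,31} = 17.539, χ²_{0.025,31} = 48.232
Rejection region: χ² < 17.539 or χ² > 48.232
Decision: fail to reject H₀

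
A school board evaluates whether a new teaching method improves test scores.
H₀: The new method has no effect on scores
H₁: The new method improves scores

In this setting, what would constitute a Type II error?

Answer: Failing to adopt an effective teaching method

Derivation:
Type I error: rejecting H₀ when it is actually true (false positive).
Type II error: failing to reject H₀ when H₁ is actually true (false negative).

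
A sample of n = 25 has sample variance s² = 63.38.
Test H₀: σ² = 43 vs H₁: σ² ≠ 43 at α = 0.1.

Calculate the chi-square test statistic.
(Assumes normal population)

df = n - 1 = 24
χ² = (n-1)s²/σ₀² = 24×63.38/43 = 35.3749
Critical values: χ²_{0.95,24} = 13.848, χ²_{0.05,24} = 36.415
Rejection region: χ² < 13.848 or χ² > 36.415
Decision: fail to reject H₀

Answer: χ² = 35.3749, fail to reject H₀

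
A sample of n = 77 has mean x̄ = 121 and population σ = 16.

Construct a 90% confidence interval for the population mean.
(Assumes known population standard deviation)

Answer: (118.0005, 123.9995)

Derivation:
Confidence level: 90%, α = 0.1
z_0.05 = 1.645
SE = σ/√n = 16/√77 = 1.8234
Margin of error = 1.645 × 1.8234 = 2.9995
CI: x̄ ± margin = 121 ± 2.9995
CI: (118.0005, 123.9995)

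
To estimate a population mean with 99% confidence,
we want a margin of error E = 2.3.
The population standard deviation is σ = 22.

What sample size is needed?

z_0.005 = 2.576
n = (z×σ/E)² = (2.576×22/2.3)²
n = 607.1296
Round up: n = 608

Answer: n = 608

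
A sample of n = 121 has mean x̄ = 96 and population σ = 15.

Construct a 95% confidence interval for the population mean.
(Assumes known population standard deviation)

Answer: (93.3273, 98.6727)

Derivation:
Confidence level: 95%, α = 0.05
z_0.025 = 1.960
SE = σ/√n = 15/√121 = 1.3636
Margin of error = 1.960 × 1.3636 = 2.6727
CI: x̄ ± margin = 96 ± 2.6727
CI: (93.3273, 98.6727)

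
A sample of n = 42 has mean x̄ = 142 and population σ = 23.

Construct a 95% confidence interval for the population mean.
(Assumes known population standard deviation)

Confidence level: 95%, α = 0.05
z_0.025 = 1.960
SE = σ/√n = 23/√42 = 3.5490
Margin of error = 1.960 × 3.5490 = 6.9560
CI: x̄ ± margin = 142 ± 6.9560
CI: (135.0440, 148.9560)

Answer: (135.0440, 148.9560)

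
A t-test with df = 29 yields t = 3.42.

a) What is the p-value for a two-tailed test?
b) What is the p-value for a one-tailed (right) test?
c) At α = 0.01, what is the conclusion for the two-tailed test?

Using t-distribution with df = 29:
a) Two-tailed: p = 2×P(T > 3.42) = 0.0019
b) One-tailed: p = P(T > 3.42) = 0.0009
c) 0.0019 < 0.01, reject H₀

Answer: a) 0.0019, b) 0.0009, c) reject H₀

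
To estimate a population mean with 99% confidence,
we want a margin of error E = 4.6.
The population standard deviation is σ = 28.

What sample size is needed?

Answer: n = 246

Derivation:
z_0.005 = 2.576
n = (z×σ/E)² = (2.576×28/4.6)²
n = 245.8624
Round up: n = 246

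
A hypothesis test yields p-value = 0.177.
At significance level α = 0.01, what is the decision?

Answer: fail to reject H₀

Derivation:
Compare p-value to α:
0.177 ≥ 0.01
Decision: fail to reject H₀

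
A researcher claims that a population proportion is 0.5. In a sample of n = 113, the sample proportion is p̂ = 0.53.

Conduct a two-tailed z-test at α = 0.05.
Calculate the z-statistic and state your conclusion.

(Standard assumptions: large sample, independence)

H₀: p = 0.5, H₁: p ≠ 0.5
Standard error: SE = √(p₀(1-p₀)/n) = √(0.5×0.5/113) = 0.047036
z-statistic: z = (p̂ - p₀)/SE = (0.53 - 0.5)/0.047036 = 0.6378
Critical value: z_0.025 = ±1.960
p-value = 0.5236
Decision: fail to reject H₀ at α = 0.05

Answer: z = 0.6378, fail to reject H₀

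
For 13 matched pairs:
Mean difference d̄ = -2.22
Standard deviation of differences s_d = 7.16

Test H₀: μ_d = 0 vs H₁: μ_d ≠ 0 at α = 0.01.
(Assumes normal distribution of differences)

df = n - 1 = 12
SE = s_d/√n = 7.16/√13 = 1.9858
t = d̄/SE = -2.22/1.9858 = -1.1179
Critical value: t_{0.005,12} = ±3.055
p-value ≈ 0.2855
Decision: fail to reject H₀

Answer: t = -1.1179, fail to reject H₀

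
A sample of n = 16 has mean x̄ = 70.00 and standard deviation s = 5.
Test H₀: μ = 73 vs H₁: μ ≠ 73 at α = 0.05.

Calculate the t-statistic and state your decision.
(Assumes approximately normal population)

Answer: t = -2.4000, reject H₀

Derivation:
df = n - 1 = 15
SE = s/√n = 5/√16 = 1.2500
t = (x̄ - μ₀)/SE = (70.00 - 73)/1.2500 = -2.4000
Critical value: t_{0.025,15} = ±2.131
p-value ≈ 0.0298
Decision: reject H₀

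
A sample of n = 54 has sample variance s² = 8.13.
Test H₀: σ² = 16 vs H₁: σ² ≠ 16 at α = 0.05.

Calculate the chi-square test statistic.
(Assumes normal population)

Answer: χ² = 26.9306, reject H₀

Derivation:
df = n - 1 = 53
χ² = (n-1)s²/σ₀² = 53×8.13/16 = 26.9306
Critical values: χ²_{0.975,53} = 34.776, χ²_{0.025,53} = 75.002
Rejection region: χ² < 34.776 or χ² > 75.002
Decision: reject H₀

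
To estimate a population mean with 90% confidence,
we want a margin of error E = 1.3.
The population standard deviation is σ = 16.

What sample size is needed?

z_0.05 = 1.645
n = (z×σ/E)² = (1.645×16/1.3)²
n = 409.9067
Round up: n = 410

Answer: n = 410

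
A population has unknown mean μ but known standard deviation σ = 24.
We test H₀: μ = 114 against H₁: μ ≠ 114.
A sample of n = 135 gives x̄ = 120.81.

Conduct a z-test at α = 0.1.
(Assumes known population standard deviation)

Standard error: SE = σ/√n = 24/√135 = 2.0656
z-statistic: z = (x̄ - μ₀)/SE = (120.81 - 114)/2.0656 = 3.2969
Critical value: ±1.645
p-value = 0.0010
Decision: reject H₀

Answer: z = 3.2969, reject H₀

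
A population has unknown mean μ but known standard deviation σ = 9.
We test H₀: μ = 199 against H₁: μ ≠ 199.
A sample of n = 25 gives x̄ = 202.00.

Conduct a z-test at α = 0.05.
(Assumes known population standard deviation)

Standard error: SE = σ/√n = 9/√25 = 1.8000
z-statistic: z = (x̄ - μ₀)/SE = (202.00 - 199)/1.8000 = 1.6667
Critical value: ±1.960
p-value = 0.0956
Decision: fail to reject H₀

Answer: z = 1.6667, fail to reject H₀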